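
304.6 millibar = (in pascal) 3.046e+04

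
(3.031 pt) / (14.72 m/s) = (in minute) 1.211e-06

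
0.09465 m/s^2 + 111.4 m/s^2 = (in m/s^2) 111.5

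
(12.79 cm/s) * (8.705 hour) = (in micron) 4.008e+09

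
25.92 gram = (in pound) 0.05714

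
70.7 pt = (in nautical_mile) 1.347e-05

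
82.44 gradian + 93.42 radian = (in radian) 94.71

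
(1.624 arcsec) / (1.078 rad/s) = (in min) 1.217e-07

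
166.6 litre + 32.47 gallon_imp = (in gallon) 83.01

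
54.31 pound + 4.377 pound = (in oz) 939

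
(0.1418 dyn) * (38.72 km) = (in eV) 3.427e+17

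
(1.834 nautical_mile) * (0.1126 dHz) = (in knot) 74.34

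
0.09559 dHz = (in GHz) 9.559e-12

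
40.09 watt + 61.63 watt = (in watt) 101.7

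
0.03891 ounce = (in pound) 0.002432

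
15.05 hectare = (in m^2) 1.505e+05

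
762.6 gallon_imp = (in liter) 3467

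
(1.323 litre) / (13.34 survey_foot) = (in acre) 8.04e-08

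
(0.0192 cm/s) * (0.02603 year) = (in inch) 6205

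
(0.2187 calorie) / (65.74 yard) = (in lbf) 0.003422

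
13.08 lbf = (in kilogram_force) 5.933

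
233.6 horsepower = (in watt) 1.742e+05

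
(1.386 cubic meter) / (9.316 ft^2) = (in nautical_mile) 0.0008647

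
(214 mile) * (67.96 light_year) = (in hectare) 2.214e+19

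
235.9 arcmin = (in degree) 3.932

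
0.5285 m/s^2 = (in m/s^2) 0.5285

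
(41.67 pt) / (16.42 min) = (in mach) 4.382e-08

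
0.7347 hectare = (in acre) 1.815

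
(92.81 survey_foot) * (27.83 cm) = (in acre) 0.001945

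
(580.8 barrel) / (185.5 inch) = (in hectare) 0.00196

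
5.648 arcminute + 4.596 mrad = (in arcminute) 21.45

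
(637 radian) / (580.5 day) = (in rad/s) 1.27e-05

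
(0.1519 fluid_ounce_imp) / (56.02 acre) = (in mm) 1.904e-08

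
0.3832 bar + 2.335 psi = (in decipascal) 5.442e+05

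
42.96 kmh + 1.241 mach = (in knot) 844.6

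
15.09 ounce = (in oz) 15.09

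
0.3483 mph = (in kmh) 0.5605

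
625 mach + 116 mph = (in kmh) 7.663e+05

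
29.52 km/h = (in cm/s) 820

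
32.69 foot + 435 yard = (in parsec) 1.321e-14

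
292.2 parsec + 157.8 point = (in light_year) 953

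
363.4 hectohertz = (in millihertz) 3.634e+07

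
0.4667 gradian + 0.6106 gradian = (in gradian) 1.077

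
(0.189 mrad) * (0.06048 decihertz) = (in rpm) 1.092e-05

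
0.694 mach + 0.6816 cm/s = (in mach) 0.694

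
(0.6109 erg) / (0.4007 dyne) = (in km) 1.525e-05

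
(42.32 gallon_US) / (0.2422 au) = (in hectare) 4.421e-16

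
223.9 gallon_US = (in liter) 847.6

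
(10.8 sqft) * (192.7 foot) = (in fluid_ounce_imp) 2.074e+06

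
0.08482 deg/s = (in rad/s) 0.00148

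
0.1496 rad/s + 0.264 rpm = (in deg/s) 10.16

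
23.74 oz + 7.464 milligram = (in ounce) 23.74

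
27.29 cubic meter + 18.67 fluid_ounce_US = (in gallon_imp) 6003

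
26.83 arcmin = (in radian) 0.007805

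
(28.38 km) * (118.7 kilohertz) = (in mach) 9.893e+06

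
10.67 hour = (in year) 0.001218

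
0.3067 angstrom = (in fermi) 3.067e+04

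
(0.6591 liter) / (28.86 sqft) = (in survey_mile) 1.527e-07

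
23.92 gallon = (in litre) 90.55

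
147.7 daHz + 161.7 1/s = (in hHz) 16.39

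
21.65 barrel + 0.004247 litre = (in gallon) 909.3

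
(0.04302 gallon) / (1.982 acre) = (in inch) 7.993e-07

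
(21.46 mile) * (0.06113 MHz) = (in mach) 6.2e+06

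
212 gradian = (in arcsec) 6.869e+05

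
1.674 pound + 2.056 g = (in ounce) 26.86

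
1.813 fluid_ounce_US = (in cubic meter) 5.362e-05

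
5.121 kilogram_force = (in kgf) 5.121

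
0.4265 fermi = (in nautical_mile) 2.303e-19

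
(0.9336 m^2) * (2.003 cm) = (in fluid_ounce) 632.3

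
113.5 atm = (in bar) 115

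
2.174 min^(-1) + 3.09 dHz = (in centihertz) 34.52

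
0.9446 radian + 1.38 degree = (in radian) 0.9687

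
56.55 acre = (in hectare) 22.88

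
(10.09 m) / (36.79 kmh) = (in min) 0.01646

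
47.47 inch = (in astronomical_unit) 8.06e-12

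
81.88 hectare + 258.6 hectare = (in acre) 841.3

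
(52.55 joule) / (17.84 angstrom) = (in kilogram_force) 3.004e+09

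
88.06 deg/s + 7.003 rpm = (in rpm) 21.68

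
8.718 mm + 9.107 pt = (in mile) 7.413e-06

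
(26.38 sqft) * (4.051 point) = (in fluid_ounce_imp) 123.3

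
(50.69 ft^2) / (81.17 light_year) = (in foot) 2.012e-17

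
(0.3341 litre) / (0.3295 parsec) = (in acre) 8.12e-24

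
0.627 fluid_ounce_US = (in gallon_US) 0.004898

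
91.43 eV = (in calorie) 3.501e-18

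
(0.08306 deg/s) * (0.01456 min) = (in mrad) 1.266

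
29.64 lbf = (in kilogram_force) 13.44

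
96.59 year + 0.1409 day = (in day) 3.526e+04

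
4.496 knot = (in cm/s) 231.3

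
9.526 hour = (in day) 0.3969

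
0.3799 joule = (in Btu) 0.0003601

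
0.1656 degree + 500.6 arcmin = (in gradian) 9.454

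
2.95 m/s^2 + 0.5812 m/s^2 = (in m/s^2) 3.531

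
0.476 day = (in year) 0.001304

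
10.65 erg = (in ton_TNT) 2.545e-16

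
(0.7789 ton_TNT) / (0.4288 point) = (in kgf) 2.197e+12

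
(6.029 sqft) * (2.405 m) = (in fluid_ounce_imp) 4.741e+04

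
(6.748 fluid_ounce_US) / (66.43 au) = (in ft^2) 2.162e-16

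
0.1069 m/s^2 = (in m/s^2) 0.1069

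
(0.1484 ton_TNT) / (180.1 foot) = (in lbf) 2.543e+06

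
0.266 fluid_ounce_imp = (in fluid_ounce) 0.2556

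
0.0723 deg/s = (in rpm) 0.01205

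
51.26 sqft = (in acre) 0.001177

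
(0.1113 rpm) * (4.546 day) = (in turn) 728.6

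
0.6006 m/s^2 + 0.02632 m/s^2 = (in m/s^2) 0.6269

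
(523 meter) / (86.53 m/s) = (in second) 6.044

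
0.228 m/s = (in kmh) 0.8208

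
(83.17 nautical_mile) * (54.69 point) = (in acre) 0.7343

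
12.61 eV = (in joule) 2.02e-18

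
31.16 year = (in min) 1.638e+07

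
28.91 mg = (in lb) 6.374e-05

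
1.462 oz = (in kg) 0.04145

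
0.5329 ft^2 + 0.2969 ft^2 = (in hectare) 7.709e-06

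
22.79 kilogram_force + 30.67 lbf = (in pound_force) 80.91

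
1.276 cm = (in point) 36.17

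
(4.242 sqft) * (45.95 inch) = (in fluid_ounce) 1.555e+04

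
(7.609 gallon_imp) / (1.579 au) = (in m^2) 1.464e-13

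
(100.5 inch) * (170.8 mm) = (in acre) 0.0001077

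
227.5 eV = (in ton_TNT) 8.712e-27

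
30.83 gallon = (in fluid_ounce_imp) 4107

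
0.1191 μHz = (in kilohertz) 1.191e-10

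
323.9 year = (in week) 1.689e+04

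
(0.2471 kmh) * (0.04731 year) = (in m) 1.024e+05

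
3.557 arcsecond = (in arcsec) 3.557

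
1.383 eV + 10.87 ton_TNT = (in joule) 4.548e+10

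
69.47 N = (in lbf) 15.62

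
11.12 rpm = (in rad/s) 1.164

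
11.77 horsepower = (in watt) 8777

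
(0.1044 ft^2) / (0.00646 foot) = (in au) 3.293e-11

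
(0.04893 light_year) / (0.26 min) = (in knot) 5.768e+13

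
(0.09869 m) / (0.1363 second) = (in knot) 1.407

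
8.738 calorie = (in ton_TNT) 8.738e-09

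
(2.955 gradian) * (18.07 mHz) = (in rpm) 0.00801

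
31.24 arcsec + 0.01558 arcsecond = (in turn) 2.412e-05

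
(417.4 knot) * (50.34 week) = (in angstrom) 6.538e+19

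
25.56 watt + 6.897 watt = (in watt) 32.46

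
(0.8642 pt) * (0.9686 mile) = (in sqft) 5.115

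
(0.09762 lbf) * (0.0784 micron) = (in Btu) 3.227e-11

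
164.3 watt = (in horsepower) 0.2203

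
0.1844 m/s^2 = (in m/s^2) 0.1844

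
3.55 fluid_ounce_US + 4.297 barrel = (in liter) 683.3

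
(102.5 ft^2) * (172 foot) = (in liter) 4.992e+05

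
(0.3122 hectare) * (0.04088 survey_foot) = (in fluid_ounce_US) 1.315e+06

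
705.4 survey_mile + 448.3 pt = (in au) 7.589e-06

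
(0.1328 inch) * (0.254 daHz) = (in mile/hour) 0.01917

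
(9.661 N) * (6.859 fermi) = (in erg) 6.626e-07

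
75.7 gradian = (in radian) 1.189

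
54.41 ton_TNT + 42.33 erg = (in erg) 2.277e+18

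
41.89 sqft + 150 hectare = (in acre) 370.7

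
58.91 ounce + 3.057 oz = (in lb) 3.873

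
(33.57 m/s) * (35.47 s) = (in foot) 3907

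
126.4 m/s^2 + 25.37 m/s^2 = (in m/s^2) 151.8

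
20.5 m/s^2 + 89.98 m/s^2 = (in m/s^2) 110.5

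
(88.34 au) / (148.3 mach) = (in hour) 7.27e+04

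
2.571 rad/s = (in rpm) 24.55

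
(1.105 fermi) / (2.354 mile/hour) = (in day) 1.215e-20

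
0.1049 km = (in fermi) 1.049e+17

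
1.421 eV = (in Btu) 2.158e-22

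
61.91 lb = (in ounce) 990.6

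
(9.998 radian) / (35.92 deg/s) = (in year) 5.057e-07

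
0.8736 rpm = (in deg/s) 5.242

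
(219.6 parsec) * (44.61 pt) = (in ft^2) 1.148e+18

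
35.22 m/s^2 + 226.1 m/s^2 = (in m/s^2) 261.3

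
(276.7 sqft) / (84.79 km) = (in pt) 0.8594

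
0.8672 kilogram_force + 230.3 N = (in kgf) 24.35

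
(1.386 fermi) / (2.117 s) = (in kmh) 2.357e-15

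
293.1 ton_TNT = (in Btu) 1.162e+09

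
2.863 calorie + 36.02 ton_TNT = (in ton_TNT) 36.02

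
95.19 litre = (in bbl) 0.5987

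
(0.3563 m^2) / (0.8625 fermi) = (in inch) 1.626e+16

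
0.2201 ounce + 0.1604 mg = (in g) 6.24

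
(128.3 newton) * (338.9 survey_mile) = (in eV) 4.368e+26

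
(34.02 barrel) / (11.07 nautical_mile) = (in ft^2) 0.00284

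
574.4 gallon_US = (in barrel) 13.68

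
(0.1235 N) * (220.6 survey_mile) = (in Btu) 41.56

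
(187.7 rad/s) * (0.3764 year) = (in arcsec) 4.596e+14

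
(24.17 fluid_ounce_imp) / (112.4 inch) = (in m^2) 0.0002405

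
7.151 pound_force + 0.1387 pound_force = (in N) 32.43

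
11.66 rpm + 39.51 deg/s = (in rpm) 18.25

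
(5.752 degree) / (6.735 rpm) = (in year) 4.514e-09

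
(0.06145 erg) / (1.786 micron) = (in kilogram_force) 0.0003508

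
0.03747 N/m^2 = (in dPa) 0.3747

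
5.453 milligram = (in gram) 0.005453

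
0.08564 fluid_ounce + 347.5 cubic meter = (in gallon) 9.18e+04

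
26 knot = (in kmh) 48.15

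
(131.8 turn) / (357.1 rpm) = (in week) 3.662e-05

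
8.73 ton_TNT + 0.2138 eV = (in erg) 3.653e+17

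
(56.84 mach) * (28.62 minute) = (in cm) 3.323e+09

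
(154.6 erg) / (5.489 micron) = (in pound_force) 0.6332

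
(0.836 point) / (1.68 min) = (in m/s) 2.926e-06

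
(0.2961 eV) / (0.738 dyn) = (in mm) 6.428e-12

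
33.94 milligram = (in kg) 3.394e-05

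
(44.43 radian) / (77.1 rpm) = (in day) 6.369e-05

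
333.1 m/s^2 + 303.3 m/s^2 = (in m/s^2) 636.4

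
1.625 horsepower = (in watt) 1212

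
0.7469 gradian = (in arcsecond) 2420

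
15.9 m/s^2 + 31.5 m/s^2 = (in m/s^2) 47.4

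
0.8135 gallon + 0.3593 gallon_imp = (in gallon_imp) 1.037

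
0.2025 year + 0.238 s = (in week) 10.56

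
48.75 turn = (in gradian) 1.95e+04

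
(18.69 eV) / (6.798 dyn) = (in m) 4.405e-14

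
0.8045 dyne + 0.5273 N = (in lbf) 0.1185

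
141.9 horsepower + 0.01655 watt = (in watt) 1.058e+05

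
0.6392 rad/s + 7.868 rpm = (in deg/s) 83.83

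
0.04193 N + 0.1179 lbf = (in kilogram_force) 0.05775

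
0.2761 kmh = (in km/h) 0.2761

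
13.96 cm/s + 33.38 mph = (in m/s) 15.06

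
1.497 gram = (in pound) 0.0033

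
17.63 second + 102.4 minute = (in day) 0.07132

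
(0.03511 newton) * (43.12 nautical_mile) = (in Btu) 2.658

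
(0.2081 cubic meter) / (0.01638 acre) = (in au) 2.099e-14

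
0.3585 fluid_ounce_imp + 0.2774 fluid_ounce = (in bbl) 0.0001157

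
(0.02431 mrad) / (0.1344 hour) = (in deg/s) 2.879e-06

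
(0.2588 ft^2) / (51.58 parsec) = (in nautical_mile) 8.157e-24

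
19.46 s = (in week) 3.218e-05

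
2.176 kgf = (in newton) 21.34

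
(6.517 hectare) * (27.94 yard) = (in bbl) 1.047e+07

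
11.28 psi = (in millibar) 777.7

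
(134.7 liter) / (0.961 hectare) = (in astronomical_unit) 9.37e-17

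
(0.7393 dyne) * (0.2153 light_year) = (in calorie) 3.599e+09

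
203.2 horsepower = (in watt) 1.515e+05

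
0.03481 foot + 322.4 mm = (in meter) 0.333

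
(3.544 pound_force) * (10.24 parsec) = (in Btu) 4.721e+15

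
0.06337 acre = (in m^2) 256.4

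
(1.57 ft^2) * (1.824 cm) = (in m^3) 0.00266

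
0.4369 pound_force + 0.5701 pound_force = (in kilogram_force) 0.4568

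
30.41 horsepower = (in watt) 2.268e+04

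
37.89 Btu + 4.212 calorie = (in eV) 2.496e+23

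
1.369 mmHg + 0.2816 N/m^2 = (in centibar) 0.1828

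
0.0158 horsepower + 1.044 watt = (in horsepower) 0.0172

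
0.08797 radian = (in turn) 0.014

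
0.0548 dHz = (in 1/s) 0.00548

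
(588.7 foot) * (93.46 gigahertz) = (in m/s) 1.677e+13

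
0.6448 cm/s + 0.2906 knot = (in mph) 0.3488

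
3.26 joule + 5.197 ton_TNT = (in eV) 1.357e+29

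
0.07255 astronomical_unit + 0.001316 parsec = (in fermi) 4.062e+28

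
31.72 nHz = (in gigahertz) 3.172e-17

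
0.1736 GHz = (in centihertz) 1.736e+10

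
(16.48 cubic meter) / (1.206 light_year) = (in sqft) 1.555e-14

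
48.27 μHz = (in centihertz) 0.004827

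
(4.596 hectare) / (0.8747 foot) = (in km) 172.4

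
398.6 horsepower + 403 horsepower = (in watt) 5.978e+05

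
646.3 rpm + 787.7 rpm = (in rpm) 1434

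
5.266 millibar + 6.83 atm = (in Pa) 6.926e+05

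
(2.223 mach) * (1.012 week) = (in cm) 4.633e+10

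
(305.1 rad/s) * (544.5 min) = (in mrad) 9.968e+09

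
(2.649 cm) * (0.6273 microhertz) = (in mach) 4.88e-11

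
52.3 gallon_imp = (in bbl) 1.495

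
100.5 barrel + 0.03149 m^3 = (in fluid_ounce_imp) 5.635e+05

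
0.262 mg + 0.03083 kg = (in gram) 30.83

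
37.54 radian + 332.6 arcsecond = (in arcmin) 1.291e+05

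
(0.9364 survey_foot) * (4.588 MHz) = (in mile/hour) 2.929e+06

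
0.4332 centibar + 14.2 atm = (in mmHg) 1.08e+04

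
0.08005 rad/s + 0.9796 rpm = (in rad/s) 0.1826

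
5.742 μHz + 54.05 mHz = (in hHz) 0.0005406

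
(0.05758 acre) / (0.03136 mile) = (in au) 3.086e-11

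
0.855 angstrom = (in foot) 2.805e-10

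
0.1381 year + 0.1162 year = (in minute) 1.337e+05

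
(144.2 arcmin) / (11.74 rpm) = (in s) 0.03412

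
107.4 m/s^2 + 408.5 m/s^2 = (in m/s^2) 515.9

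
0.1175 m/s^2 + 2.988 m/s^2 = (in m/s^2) 3.106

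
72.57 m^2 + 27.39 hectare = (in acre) 67.7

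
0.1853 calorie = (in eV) 4.839e+18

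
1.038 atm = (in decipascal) 1.052e+06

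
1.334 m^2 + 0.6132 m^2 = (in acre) 0.0004812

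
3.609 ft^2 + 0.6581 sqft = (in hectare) 3.964e-05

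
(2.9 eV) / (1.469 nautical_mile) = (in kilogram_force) 1.742e-23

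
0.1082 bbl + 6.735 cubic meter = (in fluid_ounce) 2.283e+05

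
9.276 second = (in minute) 0.1546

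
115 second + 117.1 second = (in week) 0.0003838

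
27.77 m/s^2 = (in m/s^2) 27.77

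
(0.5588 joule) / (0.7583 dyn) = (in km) 73.69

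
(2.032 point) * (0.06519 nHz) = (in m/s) 4.673e-14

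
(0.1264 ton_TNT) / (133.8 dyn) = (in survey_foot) 1.297e+12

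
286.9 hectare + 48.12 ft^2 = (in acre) 708.9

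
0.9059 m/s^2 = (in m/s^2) 0.9059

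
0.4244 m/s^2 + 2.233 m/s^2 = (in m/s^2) 2.657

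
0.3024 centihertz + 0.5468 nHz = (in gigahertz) 3.024e-12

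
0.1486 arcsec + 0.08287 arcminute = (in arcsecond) 5.121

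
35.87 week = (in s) 2.169e+07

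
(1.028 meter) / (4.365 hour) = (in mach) 1.921e-07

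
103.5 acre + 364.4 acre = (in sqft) 2.038e+07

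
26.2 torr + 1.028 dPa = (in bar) 0.03493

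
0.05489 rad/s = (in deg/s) 3.145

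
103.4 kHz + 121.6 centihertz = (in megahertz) 0.1034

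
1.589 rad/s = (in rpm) 15.17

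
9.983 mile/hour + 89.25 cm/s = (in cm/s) 535.5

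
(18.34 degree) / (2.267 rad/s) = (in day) 1.634e-06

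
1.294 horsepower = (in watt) 964.9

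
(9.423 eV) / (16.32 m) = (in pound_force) 2.08e-20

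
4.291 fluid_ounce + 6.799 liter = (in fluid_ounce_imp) 243.8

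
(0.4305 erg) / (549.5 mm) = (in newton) 7.834e-08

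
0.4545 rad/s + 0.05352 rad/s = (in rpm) 4.851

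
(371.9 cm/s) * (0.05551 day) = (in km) 17.84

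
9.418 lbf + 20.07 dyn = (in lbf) 9.418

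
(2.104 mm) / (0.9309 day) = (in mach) 7.683e-11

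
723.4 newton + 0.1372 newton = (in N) 723.5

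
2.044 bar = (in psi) 29.65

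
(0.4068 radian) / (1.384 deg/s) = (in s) 16.84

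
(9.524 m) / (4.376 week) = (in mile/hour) 8.05e-06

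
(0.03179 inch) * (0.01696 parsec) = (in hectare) 4.226e+07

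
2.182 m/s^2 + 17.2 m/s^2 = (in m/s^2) 19.38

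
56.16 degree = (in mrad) 980.2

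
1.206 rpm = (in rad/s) 0.1263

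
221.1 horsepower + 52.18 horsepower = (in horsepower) 273.3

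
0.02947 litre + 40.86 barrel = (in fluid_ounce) 2.197e+05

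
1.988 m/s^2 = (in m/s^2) 1.988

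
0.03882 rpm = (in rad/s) 0.004065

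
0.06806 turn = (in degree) 24.5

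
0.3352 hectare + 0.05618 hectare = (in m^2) 3914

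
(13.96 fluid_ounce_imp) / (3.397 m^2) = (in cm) 0.01168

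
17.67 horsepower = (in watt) 1.318e+04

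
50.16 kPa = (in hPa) 501.6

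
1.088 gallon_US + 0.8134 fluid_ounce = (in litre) 4.143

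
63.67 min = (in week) 0.006316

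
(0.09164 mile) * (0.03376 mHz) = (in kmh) 0.01792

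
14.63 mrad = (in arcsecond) 3018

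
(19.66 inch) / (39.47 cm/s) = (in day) 1.464e-05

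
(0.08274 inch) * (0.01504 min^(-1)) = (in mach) 1.547e-09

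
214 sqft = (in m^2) 19.88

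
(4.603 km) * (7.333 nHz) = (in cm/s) 0.003375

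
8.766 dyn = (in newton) 8.766e-05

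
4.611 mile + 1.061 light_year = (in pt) 2.845e+19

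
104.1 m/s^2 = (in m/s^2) 104.1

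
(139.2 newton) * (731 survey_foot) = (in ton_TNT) 7.413e-06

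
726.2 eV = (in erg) 1.164e-09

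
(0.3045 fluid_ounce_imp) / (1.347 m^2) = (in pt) 0.01821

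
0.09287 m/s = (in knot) 0.1805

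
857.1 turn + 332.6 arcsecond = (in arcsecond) 1.111e+09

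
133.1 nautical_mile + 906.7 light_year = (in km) 8.578e+15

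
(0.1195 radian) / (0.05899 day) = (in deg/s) 0.001343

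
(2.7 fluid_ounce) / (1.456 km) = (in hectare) 5.484e-12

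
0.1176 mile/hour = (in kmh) 0.1893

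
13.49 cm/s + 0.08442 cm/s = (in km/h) 0.4887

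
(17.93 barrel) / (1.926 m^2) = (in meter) 1.48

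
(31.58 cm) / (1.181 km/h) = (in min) 0.01604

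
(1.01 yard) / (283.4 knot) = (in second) 0.006335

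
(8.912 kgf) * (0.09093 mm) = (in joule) 0.007947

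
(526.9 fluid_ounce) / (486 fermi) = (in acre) 7.923e+06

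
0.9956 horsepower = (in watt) 742.4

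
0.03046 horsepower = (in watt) 22.71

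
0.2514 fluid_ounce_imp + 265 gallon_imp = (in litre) 1205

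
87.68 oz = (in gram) 2486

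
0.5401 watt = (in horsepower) 0.0007243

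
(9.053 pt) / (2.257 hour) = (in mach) 1.154e-09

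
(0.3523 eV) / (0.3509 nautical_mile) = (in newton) 8.686e-23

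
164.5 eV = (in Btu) 2.498e-20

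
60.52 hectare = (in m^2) 6.052e+05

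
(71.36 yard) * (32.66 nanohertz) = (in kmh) 7.672e-06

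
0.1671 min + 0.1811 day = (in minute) 261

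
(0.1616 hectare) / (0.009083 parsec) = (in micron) 5.766e-06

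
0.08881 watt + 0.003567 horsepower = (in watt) 2.749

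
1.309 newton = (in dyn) 1.309e+05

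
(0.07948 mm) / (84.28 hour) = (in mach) 7.693e-13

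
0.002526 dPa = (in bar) 2.526e-09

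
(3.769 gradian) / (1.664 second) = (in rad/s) 0.03558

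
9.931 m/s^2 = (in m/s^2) 9.931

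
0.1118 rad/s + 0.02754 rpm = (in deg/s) 6.571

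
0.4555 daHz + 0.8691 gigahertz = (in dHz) 8.691e+09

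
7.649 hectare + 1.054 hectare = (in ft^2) 9.368e+05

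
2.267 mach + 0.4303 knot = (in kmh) 2780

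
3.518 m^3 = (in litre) 3518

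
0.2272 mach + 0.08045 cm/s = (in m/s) 77.36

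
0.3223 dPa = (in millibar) 0.0003223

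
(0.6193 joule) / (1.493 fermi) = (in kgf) 4.23e+13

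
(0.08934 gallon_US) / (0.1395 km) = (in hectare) 2.424e-10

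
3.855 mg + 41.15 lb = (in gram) 1.867e+04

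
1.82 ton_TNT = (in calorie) 1.82e+09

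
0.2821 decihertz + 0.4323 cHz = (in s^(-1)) 0.03253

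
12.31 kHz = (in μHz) 1.231e+10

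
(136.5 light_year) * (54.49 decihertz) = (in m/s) 7.037e+18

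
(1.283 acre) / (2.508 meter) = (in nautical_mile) 1.118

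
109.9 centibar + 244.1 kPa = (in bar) 3.54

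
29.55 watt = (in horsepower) 0.03963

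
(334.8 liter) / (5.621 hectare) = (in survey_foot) 1.954e-05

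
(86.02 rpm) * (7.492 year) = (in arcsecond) 4.39e+14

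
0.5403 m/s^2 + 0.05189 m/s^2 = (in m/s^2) 0.5922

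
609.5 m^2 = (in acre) 0.1506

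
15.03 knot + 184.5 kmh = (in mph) 131.9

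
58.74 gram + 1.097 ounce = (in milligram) 8.984e+04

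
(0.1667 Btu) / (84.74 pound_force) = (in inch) 18.37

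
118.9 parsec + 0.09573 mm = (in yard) 4.012e+18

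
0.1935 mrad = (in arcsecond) 39.91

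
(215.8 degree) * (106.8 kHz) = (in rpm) 3.841e+06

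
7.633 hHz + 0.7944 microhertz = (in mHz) 7.633e+05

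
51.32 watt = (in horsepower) 0.06882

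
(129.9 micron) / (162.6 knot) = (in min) 2.588e-08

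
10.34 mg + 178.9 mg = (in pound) 0.0004172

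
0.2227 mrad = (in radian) 0.0002227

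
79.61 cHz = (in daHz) 0.07961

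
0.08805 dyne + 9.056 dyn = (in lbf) 2.056e-05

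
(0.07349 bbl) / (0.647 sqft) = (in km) 0.0001944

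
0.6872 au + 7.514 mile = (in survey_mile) 6.388e+07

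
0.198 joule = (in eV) 1.236e+18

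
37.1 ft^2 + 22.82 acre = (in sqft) 9.941e+05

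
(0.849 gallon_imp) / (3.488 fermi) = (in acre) 2.734e+08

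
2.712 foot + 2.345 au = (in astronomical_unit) 2.345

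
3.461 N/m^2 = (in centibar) 0.003461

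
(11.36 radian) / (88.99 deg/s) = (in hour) 0.002032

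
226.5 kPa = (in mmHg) 1699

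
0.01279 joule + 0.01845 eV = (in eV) 7.983e+16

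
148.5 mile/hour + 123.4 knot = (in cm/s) 1.299e+04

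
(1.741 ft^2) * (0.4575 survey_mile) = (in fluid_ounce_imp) 4.191e+06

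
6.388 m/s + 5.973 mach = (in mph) 4564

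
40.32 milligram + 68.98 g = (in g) 69.02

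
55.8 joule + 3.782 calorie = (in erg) 7.162e+08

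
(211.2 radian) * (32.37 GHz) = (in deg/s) 3.917e+14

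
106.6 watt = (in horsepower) 0.143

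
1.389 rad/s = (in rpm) 13.26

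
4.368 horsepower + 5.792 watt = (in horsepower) 4.376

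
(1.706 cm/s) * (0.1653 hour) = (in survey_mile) 0.006308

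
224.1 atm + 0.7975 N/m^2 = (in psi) 3293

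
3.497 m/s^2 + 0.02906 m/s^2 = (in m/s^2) 3.526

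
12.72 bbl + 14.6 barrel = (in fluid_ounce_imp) 1.529e+05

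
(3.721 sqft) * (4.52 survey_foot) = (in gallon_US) 125.8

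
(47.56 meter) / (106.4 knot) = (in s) 0.8689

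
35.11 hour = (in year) 0.004008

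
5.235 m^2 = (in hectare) 0.0005235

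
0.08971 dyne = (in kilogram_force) 9.148e-08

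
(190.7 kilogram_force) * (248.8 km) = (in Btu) 4.41e+05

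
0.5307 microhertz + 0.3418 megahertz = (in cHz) 3.418e+07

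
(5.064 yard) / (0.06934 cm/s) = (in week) 0.01104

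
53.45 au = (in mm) 7.996e+15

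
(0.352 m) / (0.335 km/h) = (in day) 4.378e-05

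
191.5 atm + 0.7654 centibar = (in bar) 194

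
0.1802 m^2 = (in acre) 4.453e-05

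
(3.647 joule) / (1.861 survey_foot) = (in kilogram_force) 0.6556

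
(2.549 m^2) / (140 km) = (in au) 1.217e-16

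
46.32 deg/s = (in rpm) 7.72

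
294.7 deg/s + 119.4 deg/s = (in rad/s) 7.227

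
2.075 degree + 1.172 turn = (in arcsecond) 1.526e+06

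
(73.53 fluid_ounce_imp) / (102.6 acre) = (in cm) 5.032e-07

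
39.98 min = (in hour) 0.6663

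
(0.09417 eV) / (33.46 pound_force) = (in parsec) 3.285e-39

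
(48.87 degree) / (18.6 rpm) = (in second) 0.4379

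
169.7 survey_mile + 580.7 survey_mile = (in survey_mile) 750.4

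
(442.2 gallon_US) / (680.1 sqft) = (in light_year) 2.8e-18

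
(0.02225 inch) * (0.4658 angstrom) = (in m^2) 2.632e-14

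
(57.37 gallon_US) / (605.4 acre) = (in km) 8.864e-11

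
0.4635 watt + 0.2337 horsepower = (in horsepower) 0.2343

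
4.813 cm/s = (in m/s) 0.04813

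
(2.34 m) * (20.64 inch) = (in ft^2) 13.2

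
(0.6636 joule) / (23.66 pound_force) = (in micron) 6305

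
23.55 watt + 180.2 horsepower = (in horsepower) 180.2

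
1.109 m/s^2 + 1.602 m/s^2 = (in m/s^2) 2.711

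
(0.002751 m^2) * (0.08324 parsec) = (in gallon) 1.867e+15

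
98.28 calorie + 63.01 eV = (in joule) 411.2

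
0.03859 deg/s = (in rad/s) 0.0006735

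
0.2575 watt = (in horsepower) 0.0003453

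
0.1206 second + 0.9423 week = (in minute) 9498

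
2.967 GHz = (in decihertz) 2.967e+10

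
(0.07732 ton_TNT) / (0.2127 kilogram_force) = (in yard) 1.696e+08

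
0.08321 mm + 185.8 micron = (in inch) 0.01059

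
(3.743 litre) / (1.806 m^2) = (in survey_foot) 0.0068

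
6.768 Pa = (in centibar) 0.006768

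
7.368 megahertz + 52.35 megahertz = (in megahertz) 59.72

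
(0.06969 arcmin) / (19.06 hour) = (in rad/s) 2.954e-10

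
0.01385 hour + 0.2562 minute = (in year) 2.068e-06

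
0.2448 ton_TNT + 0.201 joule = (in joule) 1.024e+09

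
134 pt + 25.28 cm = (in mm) 300.1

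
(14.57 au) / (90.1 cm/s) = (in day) 2.8e+07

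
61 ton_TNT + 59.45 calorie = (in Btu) 2.419e+08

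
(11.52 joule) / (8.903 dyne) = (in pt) 3.668e+08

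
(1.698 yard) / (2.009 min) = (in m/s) 0.01288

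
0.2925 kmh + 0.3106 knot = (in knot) 0.4685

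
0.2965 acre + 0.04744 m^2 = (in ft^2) 1.292e+04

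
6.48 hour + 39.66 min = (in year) 0.0008152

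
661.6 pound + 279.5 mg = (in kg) 300.1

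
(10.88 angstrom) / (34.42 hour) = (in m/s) 8.78e-15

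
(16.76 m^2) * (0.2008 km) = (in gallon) 8.89e+05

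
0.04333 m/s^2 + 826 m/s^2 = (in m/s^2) 826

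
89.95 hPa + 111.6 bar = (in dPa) 1.117e+08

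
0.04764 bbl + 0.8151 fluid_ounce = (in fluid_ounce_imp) 267.4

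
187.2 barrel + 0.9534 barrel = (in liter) 2.991e+04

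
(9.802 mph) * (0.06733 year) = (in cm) 9.304e+08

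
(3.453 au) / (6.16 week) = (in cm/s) 1.387e+07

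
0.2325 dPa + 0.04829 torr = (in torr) 0.04846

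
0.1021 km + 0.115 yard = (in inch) 4024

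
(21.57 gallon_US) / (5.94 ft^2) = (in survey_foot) 0.4854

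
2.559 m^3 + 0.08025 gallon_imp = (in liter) 2559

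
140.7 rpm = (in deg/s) 844.2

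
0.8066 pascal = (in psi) 0.000117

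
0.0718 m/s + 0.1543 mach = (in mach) 0.1545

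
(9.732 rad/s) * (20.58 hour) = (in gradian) 4.59e+07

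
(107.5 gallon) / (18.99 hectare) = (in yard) 2.343e-06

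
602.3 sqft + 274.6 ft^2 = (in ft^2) 876.9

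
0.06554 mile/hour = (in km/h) 0.1055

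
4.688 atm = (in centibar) 475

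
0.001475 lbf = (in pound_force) 0.001475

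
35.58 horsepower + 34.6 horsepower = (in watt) 5.233e+04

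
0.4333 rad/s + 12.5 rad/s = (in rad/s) 12.93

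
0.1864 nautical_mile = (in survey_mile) 0.2145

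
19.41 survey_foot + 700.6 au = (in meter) 1.048e+14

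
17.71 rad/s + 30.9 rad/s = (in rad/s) 48.61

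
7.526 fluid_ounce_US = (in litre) 0.2226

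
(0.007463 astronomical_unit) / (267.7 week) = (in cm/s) 689.6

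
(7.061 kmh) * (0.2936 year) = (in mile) 1.128e+04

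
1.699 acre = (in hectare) 0.6876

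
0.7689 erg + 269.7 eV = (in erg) 0.7689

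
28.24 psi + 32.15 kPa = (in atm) 2.239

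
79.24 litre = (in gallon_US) 20.93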